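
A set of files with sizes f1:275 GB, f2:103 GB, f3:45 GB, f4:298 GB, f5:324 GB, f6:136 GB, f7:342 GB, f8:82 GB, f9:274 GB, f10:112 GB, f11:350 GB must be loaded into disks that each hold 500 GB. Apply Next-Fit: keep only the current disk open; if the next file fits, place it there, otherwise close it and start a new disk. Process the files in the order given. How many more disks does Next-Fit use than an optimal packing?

Next-Fit: [275,103,45] [298] [324,136] [342,82] [274,112] [350] → 6 disks.
6 files exceed 250 GB (half the capacity), and no two of those can share a disk, so at least 6 disks are needed.
So 6 is already optimal.

0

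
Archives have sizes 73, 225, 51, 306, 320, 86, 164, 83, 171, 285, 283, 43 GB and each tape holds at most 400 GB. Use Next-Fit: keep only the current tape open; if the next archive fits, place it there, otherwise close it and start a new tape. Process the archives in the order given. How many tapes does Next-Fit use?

73 GB → tape 1 (remaining 327 GB)
225 GB → tape 1 (remaining 102 GB)
51 GB → tape 1 (remaining 51 GB)
306 GB → tape 2 (remaining 94 GB)
320 GB → tape 3 (remaining 80 GB)
86 GB → tape 4 (remaining 314 GB)
164 GB → tape 4 (remaining 150 GB)
83 GB → tape 4 (remaining 67 GB)
171 GB → tape 5 (remaining 229 GB)
285 GB → tape 6 (remaining 115 GB)
283 GB → tape 7 (remaining 117 GB)
43 GB → tape 7 (remaining 74 GB)
Final tapes: [73,225,51] [306] [320] [86,164,83] [171] [285] [283,43].

7 tapes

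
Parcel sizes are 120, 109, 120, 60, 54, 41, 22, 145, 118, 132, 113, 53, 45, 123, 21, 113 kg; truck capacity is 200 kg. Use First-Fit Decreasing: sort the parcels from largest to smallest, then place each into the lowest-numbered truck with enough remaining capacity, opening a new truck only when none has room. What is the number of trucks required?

Sorted descending: 145, 132, 123, 120, 120, 118, 113, 113, 109, 60, 54, 53, 45, 41, 22, 21.
truck 1: place 145 kg, 55 kg left
truck 2: place 132 kg, 68 kg left
truck 3: place 123 kg, 77 kg left
truck 4: place 120 kg, 80 kg left
truck 5: place 120 kg, 80 kg left
truck 6: place 118 kg, 82 kg left
truck 7: place 113 kg, 87 kg left
truck 8: place 113 kg, 87 kg left
truck 9: place 109 kg, 91 kg left
truck 2: place 60 kg, 8 kg left
truck 1: place 54 kg, 1 kg left
truck 3: place 53 kg, 24 kg left
truck 4: place 45 kg, 35 kg left
truck 5: place 41 kg, 39 kg left
truck 3: place 22 kg, 2 kg left
truck 4: place 21 kg, 14 kg left
Final trucks: [145,54] [132,60] [123,53,22] [120,45,21] [120,41] [118] [113] [113] [109].

9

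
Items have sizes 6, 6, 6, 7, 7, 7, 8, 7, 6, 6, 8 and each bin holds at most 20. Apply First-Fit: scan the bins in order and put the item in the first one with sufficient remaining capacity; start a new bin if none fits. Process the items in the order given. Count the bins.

5

Put 6 in bin 1; 14 remain.
Put 6 in bin 1; 8 remain.
Put 6 in bin 1; 2 remain.
Put 7 in bin 2; 13 remain.
Put 7 in bin 2; 6 remain.
Put 7 in bin 3; 13 remain.
Put 8 in bin 3; 5 remain.
Put 7 in bin 4; 13 remain.
Put 6 in bin 2; 0 remain.
Put 6 in bin 4; 7 remain.
Put 8 in bin 5; 12 remain.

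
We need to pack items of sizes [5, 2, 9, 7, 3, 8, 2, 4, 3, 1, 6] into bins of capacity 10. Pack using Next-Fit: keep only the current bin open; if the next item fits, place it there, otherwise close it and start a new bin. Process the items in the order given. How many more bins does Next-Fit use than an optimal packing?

1

Next-Fit: [5,2] [9] [7,3] [8,2] [4,3,1] [6] → 6 bins.
Total size 50; any packing needs at least ⌈50/10⌉ = 5 bins.
An optimal packing achieves that bound: [9,1] [8,2] [7,3] [6,4] [5,3,2] → 5 bins.
Excess: 6 − 5 = 1.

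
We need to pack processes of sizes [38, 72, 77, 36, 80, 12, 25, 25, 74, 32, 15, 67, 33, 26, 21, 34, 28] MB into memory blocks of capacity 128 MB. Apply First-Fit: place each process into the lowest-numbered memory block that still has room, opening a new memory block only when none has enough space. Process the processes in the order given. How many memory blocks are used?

6

38 MB → memory block 1 (remaining 90 MB)
72 MB → memory block 1 (remaining 18 MB)
77 MB → memory block 2 (remaining 51 MB)
36 MB → memory block 2 (remaining 15 MB)
80 MB → memory block 3 (remaining 48 MB)
12 MB → memory block 1 (remaining 6 MB)
25 MB → memory block 3 (remaining 23 MB)
25 MB → memory block 4 (remaining 103 MB)
74 MB → memory block 4 (remaining 29 MB)
32 MB → memory block 5 (remaining 96 MB)
15 MB → memory block 2 (remaining 0 MB)
67 MB → memory block 5 (remaining 29 MB)
33 MB → memory block 6 (remaining 95 MB)
26 MB → memory block 4 (remaining 3 MB)
21 MB → memory block 3 (remaining 2 MB)
34 MB → memory block 6 (remaining 61 MB)
28 MB → memory block 5 (remaining 1 MB)
Final memory blocks: [38,72,12] [77,36,15] [80,25,21] [25,74,26] [32,67,28] [33,34].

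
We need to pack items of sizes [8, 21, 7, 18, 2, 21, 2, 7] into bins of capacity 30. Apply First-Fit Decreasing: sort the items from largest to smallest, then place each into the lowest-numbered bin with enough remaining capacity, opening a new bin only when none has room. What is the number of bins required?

Sorted descending: 21, 21, 18, 8, 7, 7, 2, 2.
bin 1: place 21, 9 left
bin 2: place 21, 9 left
bin 3: place 18, 12 left
bin 1: place 8, 1 left
bin 2: place 7, 2 left
bin 3: place 7, 5 left
bin 2: place 2, 0 left
bin 3: place 2, 3 left
Final bins: [21,8] [21,7,2] [18,7,2].

3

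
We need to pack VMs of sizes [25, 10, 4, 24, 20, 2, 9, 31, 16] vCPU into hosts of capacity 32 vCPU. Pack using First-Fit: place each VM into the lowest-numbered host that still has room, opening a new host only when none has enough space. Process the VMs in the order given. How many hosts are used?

5

host 1: place 25 vCPU, 7 vCPU left
host 2: place 10 vCPU, 22 vCPU left
host 1: place 4 vCPU, 3 vCPU left
host 3: place 24 vCPU, 8 vCPU left
host 2: place 20 vCPU, 2 vCPU left
host 1: place 2 vCPU, 1 vCPU left
host 4: place 9 vCPU, 23 vCPU left
host 5: place 31 vCPU, 1 vCPU left
host 4: place 16 vCPU, 7 vCPU left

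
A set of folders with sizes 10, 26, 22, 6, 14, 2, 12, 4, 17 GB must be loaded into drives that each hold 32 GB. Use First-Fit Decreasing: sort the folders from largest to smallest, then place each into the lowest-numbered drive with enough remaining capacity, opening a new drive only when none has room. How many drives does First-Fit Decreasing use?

Sorted descending: 26, 22, 17, 14, 12, 10, 6, 4, 2.
Put 26 GB in drive 1; 6 GB remain.
Put 22 GB in drive 2; 10 GB remain.
Put 17 GB in drive 3; 15 GB remain.
Put 14 GB in drive 3; 1 GB remain.
Put 12 GB in drive 4; 20 GB remain.
Put 10 GB in drive 2; 0 GB remain.
Put 6 GB in drive 1; 0 GB remain.
Put 4 GB in drive 4; 16 GB remain.
Put 2 GB in drive 4; 14 GB remain.
Final drives: [26,6] [22,10] [17,14] [12,4,2].

4 drives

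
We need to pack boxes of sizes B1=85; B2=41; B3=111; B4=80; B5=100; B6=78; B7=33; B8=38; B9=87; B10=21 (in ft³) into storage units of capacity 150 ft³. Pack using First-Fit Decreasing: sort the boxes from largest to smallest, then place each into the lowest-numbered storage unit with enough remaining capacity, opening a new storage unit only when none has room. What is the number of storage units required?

Sorted descending: 111, 100, 87, 85, 80, 78, 41, 38, 33, 21.
111 ft³ → storage unit 1 (remaining 39 ft³)
100 ft³ → storage unit 2 (remaining 50 ft³)
87 ft³ → storage unit 3 (remaining 63 ft³)
85 ft³ → storage unit 4 (remaining 65 ft³)
80 ft³ → storage unit 5 (remaining 70 ft³)
78 ft³ → storage unit 6 (remaining 72 ft³)
41 ft³ → storage unit 2 (remaining 9 ft³)
38 ft³ → storage unit 1 (remaining 1 ft³)
33 ft³ → storage unit 3 (remaining 30 ft³)
21 ft³ → storage unit 3 (remaining 9 ft³)
Final storage units: [111,38] [100,41] [87,33,21] [85] [80] [78].

6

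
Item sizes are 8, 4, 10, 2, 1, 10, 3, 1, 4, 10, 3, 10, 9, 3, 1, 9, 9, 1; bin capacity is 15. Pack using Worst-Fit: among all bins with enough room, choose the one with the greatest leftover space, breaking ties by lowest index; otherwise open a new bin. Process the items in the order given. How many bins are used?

Put 8 in bin 1; 7 remain.
Put 4 in bin 1; 3 remain.
Put 10 in bin 2; 5 remain.
Put 2 in bin 2; 3 remain.
Put 1 in bin 1; 2 remain.
Put 10 in bin 3; 5 remain.
Put 3 in bin 3; 2 remain.
Put 1 in bin 2; 2 remain.
Put 4 in bin 4; 11 remain.
Put 10 in bin 4; 1 remain.
Put 3 in bin 5; 12 remain.
Put 10 in bin 5; 2 remain.
Put 9 in bin 6; 6 remain.
Put 3 in bin 6; 3 remain.
Put 1 in bin 6; 2 remain.
Put 9 in bin 7; 6 remain.
Put 9 in bin 8; 6 remain.
Put 1 in bin 7; 5 remain.
Final bins: [8,4,1] [10,2,1] [10,3] [4,10] [3,10] [9,3,1] [9,1] [9].

8 bins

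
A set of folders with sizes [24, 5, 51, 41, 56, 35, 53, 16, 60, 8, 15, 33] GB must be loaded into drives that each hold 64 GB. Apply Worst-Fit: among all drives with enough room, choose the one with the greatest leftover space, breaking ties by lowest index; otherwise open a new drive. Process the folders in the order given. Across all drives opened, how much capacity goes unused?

drive 1: place 24 GB, 40 GB left
drive 1: place 5 GB, 35 GB left
drive 2: place 51 GB, 13 GB left
drive 3: place 41 GB, 23 GB left
drive 4: place 56 GB, 8 GB left
drive 1: place 35 GB, 0 GB left
drive 5: place 53 GB, 11 GB left
drive 3: place 16 GB, 7 GB left
drive 6: place 60 GB, 4 GB left
drive 2: place 8 GB, 5 GB left
drive 7: place 15 GB, 49 GB left
drive 7: place 33 GB, 16 GB left
7 drives × 64 GB = 448 GB; used 397 GB; unused 51 GB.

51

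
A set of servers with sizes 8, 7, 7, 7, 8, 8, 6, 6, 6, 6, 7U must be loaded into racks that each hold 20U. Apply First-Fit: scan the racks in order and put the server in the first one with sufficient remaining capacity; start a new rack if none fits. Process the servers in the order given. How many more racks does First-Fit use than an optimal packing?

1

First-Fit: [8,7] [7,7,6] [8,8] [6,6,6] [7] → 5 racks.
Total size 76U; any packing needs at least ⌈76/20⌉ = 4 racks.
An optimal packing achieves that bound: [8,8] [8,6,6] [7,7,6] [7,7,6] → 4 racks.
Excess: 5 − 4 = 1.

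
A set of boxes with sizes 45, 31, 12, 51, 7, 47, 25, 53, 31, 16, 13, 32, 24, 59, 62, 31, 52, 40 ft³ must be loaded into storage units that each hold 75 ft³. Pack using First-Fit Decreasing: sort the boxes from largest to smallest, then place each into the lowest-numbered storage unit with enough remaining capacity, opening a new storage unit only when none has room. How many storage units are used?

10 storage units

Sorted descending: 62, 59, 53, 52, 51, 47, 45, 40, 32, 31, 31, 31, 25, 24, 16, 13, 12, 7.
Put 62 ft³ in storage unit 1; 13 ft³ remain.
Put 59 ft³ in storage unit 2; 16 ft³ remain.
Put 53 ft³ in storage unit 3; 22 ft³ remain.
Put 52 ft³ in storage unit 4; 23 ft³ remain.
Put 51 ft³ in storage unit 5; 24 ft³ remain.
Put 47 ft³ in storage unit 6; 28 ft³ remain.
Put 45 ft³ in storage unit 7; 30 ft³ remain.
Put 40 ft³ in storage unit 8; 35 ft³ remain.
Put 32 ft³ in storage unit 8; 3 ft³ remain.
Put 31 ft³ in storage unit 9; 44 ft³ remain.
Put 31 ft³ in storage unit 9; 13 ft³ remain.
Put 31 ft³ in storage unit 10; 44 ft³ remain.
Put 25 ft³ in storage unit 6; 3 ft³ remain.
Put 24 ft³ in storage unit 5; 0 ft³ remain.
Put 16 ft³ in storage unit 2; 0 ft³ remain.
Put 13 ft³ in storage unit 1; 0 ft³ remain.
Put 12 ft³ in storage unit 3; 10 ft³ remain.
Put 7 ft³ in storage unit 3; 3 ft³ remain.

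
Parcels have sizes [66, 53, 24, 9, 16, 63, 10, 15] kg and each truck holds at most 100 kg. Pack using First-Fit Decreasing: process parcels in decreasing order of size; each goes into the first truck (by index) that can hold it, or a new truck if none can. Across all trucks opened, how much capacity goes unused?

Sorted descending: 66, 63, 53, 24, 16, 15, 10, 9.
Put 66 kg in truck 1; 34 kg remain.
Put 63 kg in truck 2; 37 kg remain.
Put 53 kg in truck 3; 47 kg remain.
Put 24 kg in truck 1; 10 kg remain.
Put 16 kg in truck 2; 21 kg remain.
Put 15 kg in truck 2; 6 kg remain.
Put 10 kg in truck 1; 0 kg remain.
Put 9 kg in truck 3; 38 kg remain.
3 trucks × 100 kg = 300 kg; used 256 kg; unused 44 kg.

44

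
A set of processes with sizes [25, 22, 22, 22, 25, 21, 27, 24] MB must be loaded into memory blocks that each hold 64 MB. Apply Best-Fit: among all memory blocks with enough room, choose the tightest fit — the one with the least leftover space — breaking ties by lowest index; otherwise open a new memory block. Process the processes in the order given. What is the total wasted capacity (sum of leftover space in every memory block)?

68

memory block 1: place 25 MB, 39 MB left
memory block 1: place 22 MB, 17 MB left
memory block 2: place 22 MB, 42 MB left
memory block 2: place 22 MB, 20 MB left
memory block 3: place 25 MB, 39 MB left
memory block 3: place 21 MB, 18 MB left
memory block 4: place 27 MB, 37 MB left
memory block 4: place 24 MB, 13 MB left
4 memory blocks × 64 MB = 256 MB; used 188 MB; unused 68 MB.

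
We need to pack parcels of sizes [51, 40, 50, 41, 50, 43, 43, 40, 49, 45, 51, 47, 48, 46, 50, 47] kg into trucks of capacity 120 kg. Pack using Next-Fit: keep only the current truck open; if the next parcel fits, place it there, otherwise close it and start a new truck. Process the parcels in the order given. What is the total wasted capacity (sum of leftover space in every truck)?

219

Put 51 kg in truck 1; 69 kg remain.
Put 40 kg in truck 1; 29 kg remain.
Put 50 kg in truck 2; 70 kg remain.
Put 41 kg in truck 2; 29 kg remain.
Put 50 kg in truck 3; 70 kg remain.
Put 43 kg in truck 3; 27 kg remain.
Put 43 kg in truck 4; 77 kg remain.
Put 40 kg in truck 4; 37 kg remain.
Put 49 kg in truck 5; 71 kg remain.
Put 45 kg in truck 5; 26 kg remain.
Put 51 kg in truck 6; 69 kg remain.
Put 47 kg in truck 6; 22 kg remain.
Put 48 kg in truck 7; 72 kg remain.
Put 46 kg in truck 7; 26 kg remain.
Put 50 kg in truck 8; 70 kg remain.
Put 47 kg in truck 8; 23 kg remain.
8 trucks × 120 kg = 960 kg; used 741 kg; unused 219 kg.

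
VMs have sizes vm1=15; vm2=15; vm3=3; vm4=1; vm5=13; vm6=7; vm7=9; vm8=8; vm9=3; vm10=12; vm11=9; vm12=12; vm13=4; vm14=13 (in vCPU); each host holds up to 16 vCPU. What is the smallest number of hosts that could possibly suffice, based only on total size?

Total size = 15 + 15 + 3 + 1 + 13 + 7 + 9 + 8 + 3 + 12 + 9 + 12 + 4 + 13 = 124 vCPU.
⌈124 / 16⌉ = 8.

8 hosts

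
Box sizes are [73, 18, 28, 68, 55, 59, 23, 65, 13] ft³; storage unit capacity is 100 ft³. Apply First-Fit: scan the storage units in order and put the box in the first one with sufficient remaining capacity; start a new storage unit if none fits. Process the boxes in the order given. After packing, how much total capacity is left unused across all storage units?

Put 73 ft³ in storage unit 1; 27 ft³ remain.
Put 18 ft³ in storage unit 1; 9 ft³ remain.
Put 28 ft³ in storage unit 2; 72 ft³ remain.
Put 68 ft³ in storage unit 2; 4 ft³ remain.
Put 55 ft³ in storage unit 3; 45 ft³ remain.
Put 59 ft³ in storage unit 4; 41 ft³ remain.
Put 23 ft³ in storage unit 3; 22 ft³ remain.
Put 65 ft³ in storage unit 5; 35 ft³ remain.
Put 13 ft³ in storage unit 3; 9 ft³ remain.
5 storage units × 100 ft³ = 500 ft³; used 402 ft³; unused 98 ft³.

98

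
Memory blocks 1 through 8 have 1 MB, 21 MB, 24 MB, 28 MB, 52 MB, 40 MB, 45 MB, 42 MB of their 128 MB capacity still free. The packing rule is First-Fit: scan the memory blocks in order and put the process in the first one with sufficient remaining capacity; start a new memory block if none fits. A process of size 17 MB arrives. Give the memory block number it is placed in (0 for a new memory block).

2

Memory blocks with room: memory block 2 (21 MB), memory block 3 (24 MB), memory block 4 (28 MB), memory block 5 (52 MB), memory block 6 (40 MB), memory block 7 (45 MB), memory block 8 (42 MB).
The first with room is memory block 2.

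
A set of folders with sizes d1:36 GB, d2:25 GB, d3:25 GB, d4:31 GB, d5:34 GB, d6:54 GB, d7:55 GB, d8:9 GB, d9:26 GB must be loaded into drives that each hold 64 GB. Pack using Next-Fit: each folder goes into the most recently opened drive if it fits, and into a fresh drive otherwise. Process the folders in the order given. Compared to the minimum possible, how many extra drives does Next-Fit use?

1

Next-Fit: [36,25] [25,31] [34] [54] [55,9] [26] → 6 drives.
Total size 295 GB; any packing needs at least ⌈295/64⌉ = 5 drives.
An optimal packing achieves that bound: [55,9] [54] [36,26] [34,25] [31,25] → 5 drives.
Excess: 6 − 5 = 1.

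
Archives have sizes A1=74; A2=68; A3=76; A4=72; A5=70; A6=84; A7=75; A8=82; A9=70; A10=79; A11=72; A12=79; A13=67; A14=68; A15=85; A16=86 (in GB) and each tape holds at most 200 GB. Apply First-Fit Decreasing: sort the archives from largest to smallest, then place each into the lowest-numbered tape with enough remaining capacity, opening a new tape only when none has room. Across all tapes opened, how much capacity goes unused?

393

Sorted descending: 86, 85, 84, 82, 79, 79, 76, 75, 74, 72, 72, 70, 70, 68, 68, 67.
Put 86 GB in tape 1; 114 GB remain.
Put 85 GB in tape 1; 29 GB remain.
Put 84 GB in tape 2; 116 GB remain.
Put 82 GB in tape 2; 34 GB remain.
Put 79 GB in tape 3; 121 GB remain.
Put 79 GB in tape 3; 42 GB remain.
Put 76 GB in tape 4; 124 GB remain.
Put 75 GB in tape 4; 49 GB remain.
Put 74 GB in tape 5; 126 GB remain.
Put 72 GB in tape 5; 54 GB remain.
Put 72 GB in tape 6; 128 GB remain.
Put 70 GB in tape 6; 58 GB remain.
Put 70 GB in tape 7; 130 GB remain.
Put 68 GB in tape 7; 62 GB remain.
Put 68 GB in tape 8; 132 GB remain.
Put 67 GB in tape 8; 65 GB remain.
8 tapes × 200 GB = 1600 GB; used 1207 GB; unused 393 GB.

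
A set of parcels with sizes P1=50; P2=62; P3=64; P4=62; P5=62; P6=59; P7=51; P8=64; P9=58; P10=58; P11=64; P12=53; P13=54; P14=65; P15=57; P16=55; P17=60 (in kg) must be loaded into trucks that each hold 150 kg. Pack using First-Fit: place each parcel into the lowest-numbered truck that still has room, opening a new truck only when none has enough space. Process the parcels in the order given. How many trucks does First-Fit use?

9

truck 1: place P1 (50 kg), 100 kg left
truck 1: place P2 (62 kg), 38 kg left
truck 2: place P3 (64 kg), 86 kg left
truck 2: place P4 (62 kg), 24 kg left
truck 3: place P5 (62 kg), 88 kg left
truck 3: place P6 (59 kg), 29 kg left
truck 4: place P7 (51 kg), 99 kg left
truck 4: place P8 (64 kg), 35 kg left
truck 5: place P9 (58 kg), 92 kg left
truck 5: place P10 (58 kg), 34 kg left
truck 6: place P11 (64 kg), 86 kg left
truck 6: place P12 (53 kg), 33 kg left
truck 7: place P13 (54 kg), 96 kg left
truck 7: place P14 (65 kg), 31 kg left
truck 8: place P15 (57 kg), 93 kg left
truck 8: place P16 (55 kg), 38 kg left
truck 9: place P17 (60 kg), 90 kg left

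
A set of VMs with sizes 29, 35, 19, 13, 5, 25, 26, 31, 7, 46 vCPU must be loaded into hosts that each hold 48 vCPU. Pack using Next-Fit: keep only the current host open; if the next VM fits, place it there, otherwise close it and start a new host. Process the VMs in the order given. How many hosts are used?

29 vCPU → host 1 (remaining 19 vCPU)
35 vCPU → host 2 (remaining 13 vCPU)
19 vCPU → host 3 (remaining 29 vCPU)
13 vCPU → host 3 (remaining 16 vCPU)
5 vCPU → host 3 (remaining 11 vCPU)
25 vCPU → host 4 (remaining 23 vCPU)
26 vCPU → host 5 (remaining 22 vCPU)
31 vCPU → host 6 (remaining 17 vCPU)
7 vCPU → host 6 (remaining 10 vCPU)
46 vCPU → host 7 (remaining 2 vCPU)
Final hosts: [29] [35] [19,13,5] [25] [26] [31,7] [46].

7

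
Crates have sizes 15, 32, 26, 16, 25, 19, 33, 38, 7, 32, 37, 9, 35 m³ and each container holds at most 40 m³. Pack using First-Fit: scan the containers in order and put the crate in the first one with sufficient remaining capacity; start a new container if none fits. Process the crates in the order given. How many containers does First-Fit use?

container 1: place 15 m³, 25 m³ left
container 2: place 32 m³, 8 m³ left
container 3: place 26 m³, 14 m³ left
container 1: place 16 m³, 9 m³ left
container 4: place 25 m³, 15 m³ left
container 5: place 19 m³, 21 m³ left
container 6: place 33 m³, 7 m³ left
container 7: place 38 m³, 2 m³ left
container 1: place 7 m³, 2 m³ left
container 8: place 32 m³, 8 m³ left
container 9: place 37 m³, 3 m³ left
container 3: place 9 m³, 5 m³ left
container 10: place 35 m³, 5 m³ left

10 containers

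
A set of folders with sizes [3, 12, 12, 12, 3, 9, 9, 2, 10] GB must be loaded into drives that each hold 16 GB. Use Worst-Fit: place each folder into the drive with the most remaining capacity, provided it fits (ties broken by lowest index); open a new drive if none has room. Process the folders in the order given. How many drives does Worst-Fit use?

6

drive 1: place 3 GB, 13 GB left
drive 1: place 12 GB, 1 GB left
drive 2: place 12 GB, 4 GB left
drive 3: place 12 GB, 4 GB left
drive 2: place 3 GB, 1 GB left
drive 4: place 9 GB, 7 GB left
drive 5: place 9 GB, 7 GB left
drive 4: place 2 GB, 5 GB left
drive 6: place 10 GB, 6 GB left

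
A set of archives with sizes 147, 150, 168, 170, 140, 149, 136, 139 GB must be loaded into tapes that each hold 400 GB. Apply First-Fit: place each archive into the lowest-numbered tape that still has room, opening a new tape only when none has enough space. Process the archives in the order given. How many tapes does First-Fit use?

4

tape 1: place 147 GB, 253 GB left
tape 1: place 150 GB, 103 GB left
tape 2: place 168 GB, 232 GB left
tape 2: place 170 GB, 62 GB left
tape 3: place 140 GB, 260 GB left
tape 3: place 149 GB, 111 GB left
tape 4: place 136 GB, 264 GB left
tape 4: place 139 GB, 125 GB left
Final tapes: [147,150] [168,170] [140,149] [136,139].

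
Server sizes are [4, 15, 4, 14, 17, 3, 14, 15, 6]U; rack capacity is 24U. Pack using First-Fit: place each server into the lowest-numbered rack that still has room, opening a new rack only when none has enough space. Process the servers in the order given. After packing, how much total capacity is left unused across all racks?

4U → rack 1 (remaining 20U)
15U → rack 1 (remaining 5U)
4U → rack 1 (remaining 1U)
14U → rack 2 (remaining 10U)
17U → rack 3 (remaining 7U)
3U → rack 2 (remaining 7U)
14U → rack 4 (remaining 10U)
15U → rack 5 (remaining 9U)
6U → rack 2 (remaining 1U)
5 racks × 24U = 120U; used 92U; unused 28U.

28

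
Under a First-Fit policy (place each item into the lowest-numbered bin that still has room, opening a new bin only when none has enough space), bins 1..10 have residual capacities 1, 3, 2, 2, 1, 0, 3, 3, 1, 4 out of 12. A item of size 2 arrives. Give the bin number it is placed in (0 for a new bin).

2

Bins with room: bin 2 (3), bin 3 (2), bin 4 (2), bin 7 (3), bin 8 (3), bin 10 (4).
The first with room is bin 2.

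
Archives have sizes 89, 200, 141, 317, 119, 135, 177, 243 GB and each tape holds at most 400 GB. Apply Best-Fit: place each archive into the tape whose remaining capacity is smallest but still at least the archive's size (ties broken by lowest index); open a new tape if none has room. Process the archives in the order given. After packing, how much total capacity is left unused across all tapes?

579

tape 1: place 89 GB, 311 GB left
tape 1: place 200 GB, 111 GB left
tape 2: place 141 GB, 259 GB left
tape 3: place 317 GB, 83 GB left
tape 2: place 119 GB, 140 GB left
tape 2: place 135 GB, 5 GB left
tape 4: place 177 GB, 223 GB left
tape 5: place 243 GB, 157 GB left
5 tapes × 400 GB = 2000 GB; used 1421 GB; unused 579 GB.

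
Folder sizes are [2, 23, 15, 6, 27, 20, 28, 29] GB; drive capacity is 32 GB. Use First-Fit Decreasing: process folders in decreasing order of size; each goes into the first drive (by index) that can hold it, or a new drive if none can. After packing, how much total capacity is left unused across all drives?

42

Sorted descending: 29, 28, 27, 23, 20, 15, 6, 2.
29 GB → drive 1 (remaining 3 GB)
28 GB → drive 2 (remaining 4 GB)
27 GB → drive 3 (remaining 5 GB)
23 GB → drive 4 (remaining 9 GB)
20 GB → drive 5 (remaining 12 GB)
15 GB → drive 6 (remaining 17 GB)
6 GB → drive 4 (remaining 3 GB)
2 GB → drive 1 (remaining 1 GB)
6 drives × 32 GB = 192 GB; used 150 GB; unused 42 GB.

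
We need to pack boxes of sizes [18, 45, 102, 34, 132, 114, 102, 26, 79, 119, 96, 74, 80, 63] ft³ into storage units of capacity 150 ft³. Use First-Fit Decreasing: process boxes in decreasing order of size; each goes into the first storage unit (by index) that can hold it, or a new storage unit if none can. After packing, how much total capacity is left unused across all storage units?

266

Sorted descending: 132, 119, 114, 102, 102, 96, 80, 79, 74, 63, 45, 34, 26, 18.
Put 132 ft³ in storage unit 1; 18 ft³ remain.
Put 119 ft³ in storage unit 2; 31 ft³ remain.
Put 114 ft³ in storage unit 3; 36 ft³ remain.
Put 102 ft³ in storage unit 4; 48 ft³ remain.
Put 102 ft³ in storage unit 5; 48 ft³ remain.
Put 96 ft³ in storage unit 6; 54 ft³ remain.
Put 80 ft³ in storage unit 7; 70 ft³ remain.
Put 79 ft³ in storage unit 8; 71 ft³ remain.
Put 74 ft³ in storage unit 9; 76 ft³ remain.
Put 63 ft³ in storage unit 7; 7 ft³ remain.
Put 45 ft³ in storage unit 4; 3 ft³ remain.
Put 34 ft³ in storage unit 3; 2 ft³ remain.
Put 26 ft³ in storage unit 2; 5 ft³ remain.
Put 18 ft³ in storage unit 1; 0 ft³ remain.
9 storage units × 150 ft³ = 1350 ft³; used 1084 ft³; unused 266 ft³.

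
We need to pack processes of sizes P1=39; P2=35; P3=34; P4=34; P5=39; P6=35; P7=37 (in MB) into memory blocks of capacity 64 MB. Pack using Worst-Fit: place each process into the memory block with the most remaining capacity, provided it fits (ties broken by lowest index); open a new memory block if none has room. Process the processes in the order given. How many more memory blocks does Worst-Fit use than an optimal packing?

0

Worst-Fit: [39] [35] [34] [34] [39] [35] [37] → 7 memory blocks.
7 processes exceed 32 MB (half the capacity), and no two of those can share a memory block, so at least 7 memory blocks are needed.
So 7 is already optimal.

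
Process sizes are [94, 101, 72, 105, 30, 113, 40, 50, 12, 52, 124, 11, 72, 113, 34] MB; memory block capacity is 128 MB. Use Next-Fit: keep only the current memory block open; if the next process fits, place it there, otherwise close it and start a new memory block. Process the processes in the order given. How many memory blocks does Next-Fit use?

12

94 MB → memory block 1 (remaining 34 MB)
101 MB → memory block 2 (remaining 27 MB)
72 MB → memory block 3 (remaining 56 MB)
105 MB → memory block 4 (remaining 23 MB)
30 MB → memory block 5 (remaining 98 MB)
113 MB → memory block 6 (remaining 15 MB)
40 MB → memory block 7 (remaining 88 MB)
50 MB → memory block 7 (remaining 38 MB)
12 MB → memory block 7 (remaining 26 MB)
52 MB → memory block 8 (remaining 76 MB)
124 MB → memory block 9 (remaining 4 MB)
11 MB → memory block 10 (remaining 117 MB)
72 MB → memory block 10 (remaining 45 MB)
113 MB → memory block 11 (remaining 15 MB)
34 MB → memory block 12 (remaining 94 MB)
Final memory blocks: [94] [101] [72] [105] [30] [113] [40,50,12] [52] [124] [11,72] [113] [34].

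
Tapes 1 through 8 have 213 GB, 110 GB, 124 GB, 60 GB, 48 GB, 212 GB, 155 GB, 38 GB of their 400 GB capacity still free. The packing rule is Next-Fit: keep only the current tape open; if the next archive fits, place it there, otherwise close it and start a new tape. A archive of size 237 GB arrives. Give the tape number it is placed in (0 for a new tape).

0

Next-Fit only looks at tape 8, which has 38 GB free.
237 GB does not fit, so a new tape is opened.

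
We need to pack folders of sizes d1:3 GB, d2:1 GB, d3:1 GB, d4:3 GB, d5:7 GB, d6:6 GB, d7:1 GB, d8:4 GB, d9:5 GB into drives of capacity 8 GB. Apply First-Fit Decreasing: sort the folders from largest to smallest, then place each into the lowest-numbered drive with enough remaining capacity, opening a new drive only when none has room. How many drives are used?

4

Sorted descending: 7, 6, 5, 4, 3, 3, 1, 1, 1.
Put 7 GB in drive 1; 1 GB remain.
Put 6 GB in drive 2; 2 GB remain.
Put 5 GB in drive 3; 3 GB remain.
Put 4 GB in drive 4; 4 GB remain.
Put 3 GB in drive 3; 0 GB remain.
Put 3 GB in drive 4; 1 GB remain.
Put 1 GB in drive 1; 0 GB remain.
Put 1 GB in drive 2; 1 GB remain.
Put 1 GB in drive 2; 0 GB remain.
Final drives: [7,1] [6,1,1] [5,3] [4,3].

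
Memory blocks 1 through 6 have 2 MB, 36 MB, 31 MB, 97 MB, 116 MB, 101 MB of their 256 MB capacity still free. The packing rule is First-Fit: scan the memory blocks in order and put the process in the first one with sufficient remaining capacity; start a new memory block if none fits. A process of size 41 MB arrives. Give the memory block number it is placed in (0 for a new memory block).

Memory blocks with room: memory block 4 (97 MB), memory block 5 (116 MB), memory block 6 (101 MB).
The first with room is memory block 4.

4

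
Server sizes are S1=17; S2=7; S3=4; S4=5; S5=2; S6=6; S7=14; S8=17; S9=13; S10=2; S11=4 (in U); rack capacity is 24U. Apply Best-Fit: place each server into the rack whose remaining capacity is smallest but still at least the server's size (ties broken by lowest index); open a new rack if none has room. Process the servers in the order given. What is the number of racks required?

5

S1 (17U) → rack 1 (remaining 7U)
S2 (7U) → rack 1 (remaining 0U)
S3 (4U) → rack 2 (remaining 20U)
S4 (5U) → rack 2 (remaining 15U)
S5 (2U) → rack 2 (remaining 13U)
S6 (6U) → rack 2 (remaining 7U)
S7 (14U) → rack 3 (remaining 10U)
S8 (17U) → rack 4 (remaining 7U)
S9 (13U) → rack 5 (remaining 11U)
S10 (2U) → rack 2 (remaining 5U)
S11 (4U) → rack 2 (remaining 1U)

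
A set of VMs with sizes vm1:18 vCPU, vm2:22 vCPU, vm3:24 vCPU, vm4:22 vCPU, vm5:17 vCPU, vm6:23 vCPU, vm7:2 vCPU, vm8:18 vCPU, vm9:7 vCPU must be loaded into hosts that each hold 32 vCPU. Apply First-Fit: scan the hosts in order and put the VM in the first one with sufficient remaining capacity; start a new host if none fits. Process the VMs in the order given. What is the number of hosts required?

7

host 1: place vm1 (18 vCPU), 14 vCPU left
host 2: place vm2 (22 vCPU), 10 vCPU left
host 3: place vm3 (24 vCPU), 8 vCPU left
host 4: place vm4 (22 vCPU), 10 vCPU left
host 5: place vm5 (17 vCPU), 15 vCPU left
host 6: place vm6 (23 vCPU), 9 vCPU left
host 1: place vm7 (2 vCPU), 12 vCPU left
host 7: place vm8 (18 vCPU), 14 vCPU left
host 1: place vm9 (7 vCPU), 5 vCPU left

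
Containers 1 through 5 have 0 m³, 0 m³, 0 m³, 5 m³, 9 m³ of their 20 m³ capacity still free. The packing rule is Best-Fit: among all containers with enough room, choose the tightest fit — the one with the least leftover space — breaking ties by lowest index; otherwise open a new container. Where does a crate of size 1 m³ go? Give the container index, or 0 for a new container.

Containers with room: container 4 (5 m³), container 5 (9 m³).
Tightest fit is container 4 with 5 m³ free.

4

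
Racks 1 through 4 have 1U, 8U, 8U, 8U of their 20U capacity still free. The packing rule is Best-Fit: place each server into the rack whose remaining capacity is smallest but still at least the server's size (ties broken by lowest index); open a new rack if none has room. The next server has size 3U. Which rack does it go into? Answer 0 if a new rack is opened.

Racks with room: rack 2 (8U), rack 3 (8U), rack 4 (8U).
Tightest fit is rack 2 with 8U free.

2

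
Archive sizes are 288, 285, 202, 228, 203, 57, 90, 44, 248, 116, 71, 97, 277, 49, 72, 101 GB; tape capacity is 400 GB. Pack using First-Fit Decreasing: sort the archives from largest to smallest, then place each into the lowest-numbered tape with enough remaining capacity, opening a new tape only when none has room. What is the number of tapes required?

7 tapes

Sorted descending: 288, 285, 277, 248, 228, 203, 202, 116, 101, 97, 90, 72, 71, 57, 49, 44.
Put 288 GB in tape 1; 112 GB remain.
Put 285 GB in tape 2; 115 GB remain.
Put 277 GB in tape 3; 123 GB remain.
Put 248 GB in tape 4; 152 GB remain.
Put 228 GB in tape 5; 172 GB remain.
Put 203 GB in tape 6; 197 GB remain.
Put 202 GB in tape 7; 198 GB remain.
Put 116 GB in tape 3; 7 GB remain.
Put 101 GB in tape 1; 11 GB remain.
Put 97 GB in tape 2; 18 GB remain.
Put 90 GB in tape 4; 62 GB remain.
Put 72 GB in tape 5; 100 GB remain.
Put 71 GB in tape 5; 29 GB remain.
Put 57 GB in tape 4; 5 GB remain.
Put 49 GB in tape 6; 148 GB remain.
Put 44 GB in tape 6; 104 GB remain.
Final tapes: [288,101] [285,97] [277,116] [248,90,57] [228,72,71] [203,49,44] [202].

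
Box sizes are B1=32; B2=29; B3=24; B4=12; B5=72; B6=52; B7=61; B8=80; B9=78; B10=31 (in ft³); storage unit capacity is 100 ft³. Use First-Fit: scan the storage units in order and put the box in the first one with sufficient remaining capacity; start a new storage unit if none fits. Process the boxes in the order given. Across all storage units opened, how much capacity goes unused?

129

storage unit 1: place B1 (32 ft³), 68 ft³ left
storage unit 1: place B2 (29 ft³), 39 ft³ left
storage unit 1: place B3 (24 ft³), 15 ft³ left
storage unit 1: place B4 (12 ft³), 3 ft³ left
storage unit 2: place B5 (72 ft³), 28 ft³ left
storage unit 3: place B6 (52 ft³), 48 ft³ left
storage unit 4: place B7 (61 ft³), 39 ft³ left
storage unit 5: place B8 (80 ft³), 20 ft³ left
storage unit 6: place B9 (78 ft³), 22 ft³ left
storage unit 3: place B10 (31 ft³), 17 ft³ left
6 storage units × 100 ft³ = 600 ft³; used 471 ft³; unused 129 ft³.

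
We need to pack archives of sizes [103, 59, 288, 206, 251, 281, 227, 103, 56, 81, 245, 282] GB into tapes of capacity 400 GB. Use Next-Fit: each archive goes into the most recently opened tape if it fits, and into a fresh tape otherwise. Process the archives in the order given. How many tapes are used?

103 GB → tape 1 (remaining 297 GB)
59 GB → tape 1 (remaining 238 GB)
288 GB → tape 2 (remaining 112 GB)
206 GB → tape 3 (remaining 194 GB)
251 GB → tape 4 (remaining 149 GB)
281 GB → tape 5 (remaining 119 GB)
227 GB → tape 6 (remaining 173 GB)
103 GB → tape 6 (remaining 70 GB)
56 GB → tape 6 (remaining 14 GB)
81 GB → tape 7 (remaining 319 GB)
245 GB → tape 7 (remaining 74 GB)
282 GB → tape 8 (remaining 118 GB)
Final tapes: [103,59] [288] [206] [251] [281] [227,103,56] [81,245] [282].

8 tapes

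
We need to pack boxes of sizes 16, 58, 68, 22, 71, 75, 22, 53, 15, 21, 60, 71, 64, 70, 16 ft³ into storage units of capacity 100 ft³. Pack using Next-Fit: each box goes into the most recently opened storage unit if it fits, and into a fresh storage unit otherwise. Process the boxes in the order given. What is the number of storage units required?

Put 16 ft³ in storage unit 1; 84 ft³ remain.
Put 58 ft³ in storage unit 1; 26 ft³ remain.
Put 68 ft³ in storage unit 2; 32 ft³ remain.
Put 22 ft³ in storage unit 2; 10 ft³ remain.
Put 71 ft³ in storage unit 3; 29 ft³ remain.
Put 75 ft³ in storage unit 4; 25 ft³ remain.
Put 22 ft³ in storage unit 4; 3 ft³ remain.
Put 53 ft³ in storage unit 5; 47 ft³ remain.
Put 15 ft³ in storage unit 5; 32 ft³ remain.
Put 21 ft³ in storage unit 5; 11 ft³ remain.
Put 60 ft³ in storage unit 6; 40 ft³ remain.
Put 71 ft³ in storage unit 7; 29 ft³ remain.
Put 64 ft³ in storage unit 8; 36 ft³ remain.
Put 70 ft³ in storage unit 9; 30 ft³ remain.
Put 16 ft³ in storage unit 9; 14 ft³ remain.
Final storage units: [16,58] [68,22] [71] [75,22] [53,15,21] [60] [71] [64] [70,16].

9 storage units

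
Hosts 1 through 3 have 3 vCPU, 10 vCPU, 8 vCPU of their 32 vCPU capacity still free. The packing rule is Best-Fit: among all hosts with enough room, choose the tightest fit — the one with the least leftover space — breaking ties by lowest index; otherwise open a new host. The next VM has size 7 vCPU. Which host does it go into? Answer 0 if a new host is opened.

Hosts with room: host 2 (10 vCPU), host 3 (8 vCPU).
Tightest fit is host 3 with 8 vCPU free.

3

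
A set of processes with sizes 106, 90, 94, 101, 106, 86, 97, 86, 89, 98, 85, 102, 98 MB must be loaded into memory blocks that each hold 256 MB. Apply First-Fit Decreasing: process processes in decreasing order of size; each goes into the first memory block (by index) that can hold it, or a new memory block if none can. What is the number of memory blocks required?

7

Sorted descending: 106, 106, 102, 101, 98, 98, 97, 94, 90, 89, 86, 86, 85.
memory block 1: place 106 MB, 150 MB left
memory block 1: place 106 MB, 44 MB left
memory block 2: place 102 MB, 154 MB left
memory block 2: place 101 MB, 53 MB left
memory block 3: place 98 MB, 158 MB left
memory block 3: place 98 MB, 60 MB left
memory block 4: place 97 MB, 159 MB left
memory block 4: place 94 MB, 65 MB left
memory block 5: place 90 MB, 166 MB left
memory block 5: place 89 MB, 77 MB left
memory block 6: place 86 MB, 170 MB left
memory block 6: place 86 MB, 84 MB left
memory block 7: place 85 MB, 171 MB left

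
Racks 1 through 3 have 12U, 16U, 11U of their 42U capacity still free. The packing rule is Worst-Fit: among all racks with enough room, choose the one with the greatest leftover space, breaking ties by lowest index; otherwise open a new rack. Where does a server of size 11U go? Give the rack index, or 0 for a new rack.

Racks with room: rack 1 (12U), rack 2 (16U), rack 3 (11U).
Most room is rack 2 with 16U free.

2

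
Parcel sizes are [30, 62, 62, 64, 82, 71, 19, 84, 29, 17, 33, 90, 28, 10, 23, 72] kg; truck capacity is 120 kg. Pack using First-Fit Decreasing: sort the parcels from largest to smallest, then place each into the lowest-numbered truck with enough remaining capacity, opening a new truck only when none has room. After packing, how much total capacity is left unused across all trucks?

184

Sorted descending: 90, 84, 82, 72, 71, 64, 62, 62, 33, 30, 29, 28, 23, 19, 17, 10.
truck 1: place 90 kg, 30 kg left
truck 2: place 84 kg, 36 kg left
truck 3: place 82 kg, 38 kg left
truck 4: place 72 kg, 48 kg left
truck 5: place 71 kg, 49 kg left
truck 6: place 64 kg, 56 kg left
truck 7: place 62 kg, 58 kg left
truck 8: place 62 kg, 58 kg left
truck 2: place 33 kg, 3 kg left
truck 1: place 30 kg, 0 kg left
truck 3: place 29 kg, 9 kg left
truck 4: place 28 kg, 20 kg left
truck 5: place 23 kg, 26 kg left
truck 4: place 19 kg, 1 kg left
truck 5: place 17 kg, 9 kg left
truck 6: place 10 kg, 46 kg left
8 trucks × 120 kg = 960 kg; used 776 kg; unused 184 kg.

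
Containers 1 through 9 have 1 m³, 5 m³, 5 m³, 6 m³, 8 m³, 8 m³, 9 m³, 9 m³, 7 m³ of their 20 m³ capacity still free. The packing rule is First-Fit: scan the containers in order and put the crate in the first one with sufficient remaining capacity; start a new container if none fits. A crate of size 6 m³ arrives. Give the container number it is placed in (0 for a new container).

4

Containers with room: container 4 (6 m³), container 5 (8 m³), container 6 (8 m³), container 7 (9 m³), container 8 (9 m³), container 9 (7 m³).
The first with room is container 4.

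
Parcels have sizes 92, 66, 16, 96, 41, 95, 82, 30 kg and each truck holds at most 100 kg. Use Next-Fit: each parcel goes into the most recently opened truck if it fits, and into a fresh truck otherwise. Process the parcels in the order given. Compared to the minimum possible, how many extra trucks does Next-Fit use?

1

Next-Fit: [92] [66,16] [96] [41] [95] [82] [30] → 7 trucks.
Total size 518 kg; any packing needs at least ⌈518/100⌉ = 6 trucks.
An optimal packing achieves that bound: [96] [95] [92] [82,16] [66,30] [41] → 6 trucks.
Excess: 7 − 6 = 1.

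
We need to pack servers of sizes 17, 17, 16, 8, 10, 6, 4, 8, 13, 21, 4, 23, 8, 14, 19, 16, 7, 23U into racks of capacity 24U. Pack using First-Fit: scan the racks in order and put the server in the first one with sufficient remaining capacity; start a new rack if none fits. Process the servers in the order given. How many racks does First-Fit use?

11

17U → rack 1 (remaining 7U)
17U → rack 2 (remaining 7U)
16U → rack 3 (remaining 8U)
8U → rack 3 (remaining 0U)
10U → rack 4 (remaining 14U)
6U → rack 1 (remaining 1U)
4U → rack 2 (remaining 3U)
8U → rack 4 (remaining 6U)
13U → rack 5 (remaining 11U)
21U → rack 6 (remaining 3U)
4U → rack 4 (remaining 2U)
23U → rack 7 (remaining 1U)
8U → rack 5 (remaining 3U)
14U → rack 8 (remaining 10U)
19U → rack 9 (remaining 5U)
16U → rack 10 (remaining 8U)
7U → rack 8 (remaining 3U)
23U → rack 11 (remaining 1U)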